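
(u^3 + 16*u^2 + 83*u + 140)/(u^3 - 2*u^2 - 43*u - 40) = (u^2 + 11*u + 28)/(u^2 - 7*u - 8)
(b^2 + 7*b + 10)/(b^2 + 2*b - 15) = (b + 2)/(b - 3)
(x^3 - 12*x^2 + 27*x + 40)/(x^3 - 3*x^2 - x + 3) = (x^2 - 13*x + 40)/(x^2 - 4*x + 3)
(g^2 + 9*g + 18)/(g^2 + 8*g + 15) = (g + 6)/(g + 5)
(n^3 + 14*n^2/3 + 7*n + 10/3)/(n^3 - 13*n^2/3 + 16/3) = (3*n^2 + 11*n + 10)/(3*n^2 - 16*n + 16)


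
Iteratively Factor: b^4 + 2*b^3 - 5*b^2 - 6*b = (b - 2)*(b^3 + 4*b^2 + 3*b) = b*(b - 2)*(b^2 + 4*b + 3) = b*(b - 2)*(b + 3)*(b + 1)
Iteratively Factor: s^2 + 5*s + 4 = (s + 1)*(s + 4)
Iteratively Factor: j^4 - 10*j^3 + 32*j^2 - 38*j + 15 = (j - 1)*(j^3 - 9*j^2 + 23*j - 15) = (j - 3)*(j - 1)*(j^2 - 6*j + 5) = (j - 3)*(j - 1)^2*(j - 5)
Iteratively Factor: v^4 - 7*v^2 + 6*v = (v)*(v^3 - 7*v + 6) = v*(v - 1)*(v^2 + v - 6) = v*(v - 1)*(v + 3)*(v - 2)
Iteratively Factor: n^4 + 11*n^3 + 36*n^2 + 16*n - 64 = (n + 4)*(n^3 + 7*n^2 + 8*n - 16) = (n - 1)*(n + 4)*(n^2 + 8*n + 16) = (n - 1)*(n + 4)^2*(n + 4)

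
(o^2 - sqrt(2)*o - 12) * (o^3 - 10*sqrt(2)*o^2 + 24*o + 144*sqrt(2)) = o^5 - 11*sqrt(2)*o^4 + 32*o^3 + 240*sqrt(2)*o^2 - 576*o - 1728*sqrt(2)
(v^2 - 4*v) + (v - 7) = v^2 - 3*v - 7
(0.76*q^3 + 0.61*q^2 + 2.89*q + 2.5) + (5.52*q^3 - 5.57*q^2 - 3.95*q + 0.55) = 6.28*q^3 - 4.96*q^2 - 1.06*q + 3.05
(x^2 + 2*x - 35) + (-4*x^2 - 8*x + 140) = -3*x^2 - 6*x + 105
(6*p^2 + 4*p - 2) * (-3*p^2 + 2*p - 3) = -18*p^4 - 4*p^2 - 16*p + 6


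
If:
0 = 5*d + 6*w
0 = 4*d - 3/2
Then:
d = 3/8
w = -5/16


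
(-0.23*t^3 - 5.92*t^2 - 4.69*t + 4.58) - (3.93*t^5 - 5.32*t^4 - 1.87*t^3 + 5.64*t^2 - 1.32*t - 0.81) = -3.93*t^5 + 5.32*t^4 + 1.64*t^3 - 11.56*t^2 - 3.37*t + 5.39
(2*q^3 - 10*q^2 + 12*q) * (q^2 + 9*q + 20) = 2*q^5 + 8*q^4 - 38*q^3 - 92*q^2 + 240*q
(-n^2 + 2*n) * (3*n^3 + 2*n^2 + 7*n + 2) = -3*n^5 + 4*n^4 - 3*n^3 + 12*n^2 + 4*n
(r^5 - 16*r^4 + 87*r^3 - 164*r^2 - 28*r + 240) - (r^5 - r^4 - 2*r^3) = -15*r^4 + 89*r^3 - 164*r^2 - 28*r + 240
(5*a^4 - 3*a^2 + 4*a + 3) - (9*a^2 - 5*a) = 5*a^4 - 12*a^2 + 9*a + 3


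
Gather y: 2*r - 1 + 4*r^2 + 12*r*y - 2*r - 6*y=4*r^2 + y*(12*r - 6) - 1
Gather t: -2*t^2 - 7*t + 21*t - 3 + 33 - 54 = -2*t^2 + 14*t - 24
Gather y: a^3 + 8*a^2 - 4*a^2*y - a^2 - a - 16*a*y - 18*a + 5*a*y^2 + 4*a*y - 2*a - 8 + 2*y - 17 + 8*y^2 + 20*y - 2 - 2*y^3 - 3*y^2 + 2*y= a^3 + 7*a^2 - 21*a - 2*y^3 + y^2*(5*a + 5) + y*(-4*a^2 - 12*a + 24) - 27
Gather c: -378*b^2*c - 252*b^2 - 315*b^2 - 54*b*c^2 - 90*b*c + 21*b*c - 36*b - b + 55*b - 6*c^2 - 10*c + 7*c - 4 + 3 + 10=-567*b^2 + 18*b + c^2*(-54*b - 6) + c*(-378*b^2 - 69*b - 3) + 9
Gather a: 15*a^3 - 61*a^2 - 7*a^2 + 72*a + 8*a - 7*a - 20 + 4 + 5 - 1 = 15*a^3 - 68*a^2 + 73*a - 12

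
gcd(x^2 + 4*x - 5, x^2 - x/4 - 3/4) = x - 1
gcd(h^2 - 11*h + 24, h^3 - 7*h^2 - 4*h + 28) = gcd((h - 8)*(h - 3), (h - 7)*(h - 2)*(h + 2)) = 1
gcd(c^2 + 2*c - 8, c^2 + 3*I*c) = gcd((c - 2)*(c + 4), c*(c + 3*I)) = 1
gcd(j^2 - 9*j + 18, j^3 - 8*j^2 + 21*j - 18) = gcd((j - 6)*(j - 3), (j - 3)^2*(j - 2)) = j - 3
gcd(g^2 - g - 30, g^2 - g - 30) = g^2 - g - 30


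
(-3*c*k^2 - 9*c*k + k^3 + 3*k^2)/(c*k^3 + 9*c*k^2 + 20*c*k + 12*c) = k*(-3*c*k - 9*c + k^2 + 3*k)/(c*(k^3 + 9*k^2 + 20*k + 12))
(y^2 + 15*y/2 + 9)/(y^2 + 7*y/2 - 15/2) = (2*y^2 + 15*y + 18)/(2*y^2 + 7*y - 15)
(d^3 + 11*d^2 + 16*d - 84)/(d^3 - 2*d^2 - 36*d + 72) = (d + 7)/(d - 6)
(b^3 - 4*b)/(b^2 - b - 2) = b*(b + 2)/(b + 1)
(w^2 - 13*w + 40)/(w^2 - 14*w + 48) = (w - 5)/(w - 6)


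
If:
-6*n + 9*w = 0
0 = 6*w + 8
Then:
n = -2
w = -4/3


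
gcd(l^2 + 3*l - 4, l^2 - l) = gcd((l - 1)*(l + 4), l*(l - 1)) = l - 1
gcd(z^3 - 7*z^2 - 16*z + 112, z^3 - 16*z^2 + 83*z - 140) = z^2 - 11*z + 28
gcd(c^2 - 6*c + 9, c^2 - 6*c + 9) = c^2 - 6*c + 9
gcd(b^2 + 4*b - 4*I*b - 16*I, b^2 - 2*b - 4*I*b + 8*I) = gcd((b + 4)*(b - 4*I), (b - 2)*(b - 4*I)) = b - 4*I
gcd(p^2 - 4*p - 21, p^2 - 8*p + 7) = p - 7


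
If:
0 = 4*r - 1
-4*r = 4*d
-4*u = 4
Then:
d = -1/4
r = 1/4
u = -1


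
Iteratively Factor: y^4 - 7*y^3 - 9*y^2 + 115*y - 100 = (y + 4)*(y^3 - 11*y^2 + 35*y - 25) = (y - 5)*(y + 4)*(y^2 - 6*y + 5) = (y - 5)*(y - 1)*(y + 4)*(y - 5)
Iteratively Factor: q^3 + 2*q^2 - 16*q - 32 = (q - 4)*(q^2 + 6*q + 8) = (q - 4)*(q + 2)*(q + 4)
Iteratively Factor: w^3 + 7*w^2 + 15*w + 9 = (w + 3)*(w^2 + 4*w + 3) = (w + 1)*(w + 3)*(w + 3)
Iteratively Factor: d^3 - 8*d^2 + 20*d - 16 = (d - 4)*(d^2 - 4*d + 4) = (d - 4)*(d - 2)*(d - 2)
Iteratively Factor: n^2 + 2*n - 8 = (n - 2)*(n + 4)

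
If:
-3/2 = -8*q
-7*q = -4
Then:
No Solution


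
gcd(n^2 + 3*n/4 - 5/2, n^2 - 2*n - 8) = n + 2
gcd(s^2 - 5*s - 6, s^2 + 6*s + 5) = s + 1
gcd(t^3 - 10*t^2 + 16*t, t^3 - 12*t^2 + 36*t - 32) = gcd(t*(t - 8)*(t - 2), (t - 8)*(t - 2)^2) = t^2 - 10*t + 16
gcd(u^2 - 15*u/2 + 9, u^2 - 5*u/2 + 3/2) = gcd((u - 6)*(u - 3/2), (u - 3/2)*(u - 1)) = u - 3/2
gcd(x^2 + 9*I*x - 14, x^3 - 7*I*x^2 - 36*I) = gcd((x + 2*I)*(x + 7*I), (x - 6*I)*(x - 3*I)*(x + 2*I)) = x + 2*I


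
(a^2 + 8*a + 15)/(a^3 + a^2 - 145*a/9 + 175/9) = 9*(a + 3)/(9*a^2 - 36*a + 35)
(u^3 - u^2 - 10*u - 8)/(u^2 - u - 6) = (u^2 - 3*u - 4)/(u - 3)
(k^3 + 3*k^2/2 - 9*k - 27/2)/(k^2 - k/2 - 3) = (k^2 - 9)/(k - 2)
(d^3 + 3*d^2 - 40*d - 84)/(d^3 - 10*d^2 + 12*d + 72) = (d + 7)/(d - 6)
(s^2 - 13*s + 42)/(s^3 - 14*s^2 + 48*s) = (s - 7)/(s*(s - 8))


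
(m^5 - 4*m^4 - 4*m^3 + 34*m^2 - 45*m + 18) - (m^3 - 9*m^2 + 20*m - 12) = m^5 - 4*m^4 - 5*m^3 + 43*m^2 - 65*m + 30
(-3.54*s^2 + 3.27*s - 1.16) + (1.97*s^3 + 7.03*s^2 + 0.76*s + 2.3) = 1.97*s^3 + 3.49*s^2 + 4.03*s + 1.14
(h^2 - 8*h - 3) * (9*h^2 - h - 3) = 9*h^4 - 73*h^3 - 22*h^2 + 27*h + 9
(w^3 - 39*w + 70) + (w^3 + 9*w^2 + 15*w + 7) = 2*w^3 + 9*w^2 - 24*w + 77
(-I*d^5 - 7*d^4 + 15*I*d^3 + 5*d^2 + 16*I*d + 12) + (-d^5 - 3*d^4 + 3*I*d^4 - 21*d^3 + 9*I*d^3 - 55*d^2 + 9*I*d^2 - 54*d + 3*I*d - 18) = -d^5 - I*d^5 - 10*d^4 + 3*I*d^4 - 21*d^3 + 24*I*d^3 - 50*d^2 + 9*I*d^2 - 54*d + 19*I*d - 6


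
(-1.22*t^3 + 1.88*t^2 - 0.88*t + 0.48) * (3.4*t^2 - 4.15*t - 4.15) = -4.148*t^5 + 11.455*t^4 - 5.731*t^3 - 2.518*t^2 + 1.66*t - 1.992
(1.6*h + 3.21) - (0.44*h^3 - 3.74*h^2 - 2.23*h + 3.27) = -0.44*h^3 + 3.74*h^2 + 3.83*h - 0.0600000000000001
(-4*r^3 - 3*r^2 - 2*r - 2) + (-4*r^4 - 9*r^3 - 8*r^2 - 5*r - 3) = -4*r^4 - 13*r^3 - 11*r^2 - 7*r - 5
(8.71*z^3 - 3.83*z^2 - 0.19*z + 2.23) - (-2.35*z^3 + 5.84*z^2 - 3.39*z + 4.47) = 11.06*z^3 - 9.67*z^2 + 3.2*z - 2.24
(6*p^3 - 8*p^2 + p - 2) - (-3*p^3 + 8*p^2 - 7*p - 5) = 9*p^3 - 16*p^2 + 8*p + 3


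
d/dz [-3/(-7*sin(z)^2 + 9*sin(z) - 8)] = 3*(9 - 14*sin(z))*cos(z)/(7*sin(z)^2 - 9*sin(z) + 8)^2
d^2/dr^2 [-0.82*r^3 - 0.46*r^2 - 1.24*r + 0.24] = -4.92*r - 0.92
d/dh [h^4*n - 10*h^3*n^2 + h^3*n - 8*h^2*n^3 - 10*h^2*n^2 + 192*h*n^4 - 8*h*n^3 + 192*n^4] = n*(4*h^3 - 30*h^2*n + 3*h^2 - 16*h*n^2 - 20*h*n + 192*n^3 - 8*n^2)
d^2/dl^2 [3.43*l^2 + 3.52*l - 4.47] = 6.86000000000000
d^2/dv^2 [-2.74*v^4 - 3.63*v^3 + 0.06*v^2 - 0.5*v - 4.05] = -32.88*v^2 - 21.78*v + 0.12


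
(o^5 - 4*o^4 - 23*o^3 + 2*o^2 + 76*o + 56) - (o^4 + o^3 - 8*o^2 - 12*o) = o^5 - 5*o^4 - 24*o^3 + 10*o^2 + 88*o + 56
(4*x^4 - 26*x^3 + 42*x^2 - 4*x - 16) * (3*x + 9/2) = 12*x^5 - 60*x^4 + 9*x^3 + 177*x^2 - 66*x - 72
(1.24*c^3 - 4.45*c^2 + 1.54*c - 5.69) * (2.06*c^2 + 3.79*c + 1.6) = 2.5544*c^5 - 4.4674*c^4 - 11.7091*c^3 - 13.0048*c^2 - 19.1011*c - 9.104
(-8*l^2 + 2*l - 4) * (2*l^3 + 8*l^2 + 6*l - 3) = -16*l^5 - 60*l^4 - 40*l^3 + 4*l^2 - 30*l + 12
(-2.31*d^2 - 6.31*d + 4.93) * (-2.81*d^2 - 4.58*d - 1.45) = 6.4911*d^4 + 28.3109*d^3 + 18.396*d^2 - 13.4299*d - 7.1485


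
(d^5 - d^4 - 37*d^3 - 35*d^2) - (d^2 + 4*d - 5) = d^5 - d^4 - 37*d^3 - 36*d^2 - 4*d + 5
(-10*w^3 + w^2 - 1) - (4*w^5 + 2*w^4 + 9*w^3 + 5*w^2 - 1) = -4*w^5 - 2*w^4 - 19*w^3 - 4*w^2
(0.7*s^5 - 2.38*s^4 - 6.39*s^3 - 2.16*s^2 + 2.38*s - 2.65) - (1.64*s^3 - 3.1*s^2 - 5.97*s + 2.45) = 0.7*s^5 - 2.38*s^4 - 8.03*s^3 + 0.94*s^2 + 8.35*s - 5.1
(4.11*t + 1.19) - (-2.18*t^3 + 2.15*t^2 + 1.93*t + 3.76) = 2.18*t^3 - 2.15*t^2 + 2.18*t - 2.57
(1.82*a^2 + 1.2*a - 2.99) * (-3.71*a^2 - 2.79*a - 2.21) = -6.7522*a^4 - 9.5298*a^3 + 3.7227*a^2 + 5.6901*a + 6.6079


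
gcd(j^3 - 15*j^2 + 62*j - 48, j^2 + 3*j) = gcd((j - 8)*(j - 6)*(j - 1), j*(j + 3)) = 1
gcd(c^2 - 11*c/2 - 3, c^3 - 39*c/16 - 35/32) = c + 1/2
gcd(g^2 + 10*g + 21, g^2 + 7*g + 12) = g + 3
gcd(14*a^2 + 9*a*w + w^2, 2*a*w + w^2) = 2*a + w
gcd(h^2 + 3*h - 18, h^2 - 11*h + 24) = h - 3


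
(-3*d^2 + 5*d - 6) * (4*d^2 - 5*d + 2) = -12*d^4 + 35*d^3 - 55*d^2 + 40*d - 12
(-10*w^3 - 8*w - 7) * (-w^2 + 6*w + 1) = 10*w^5 - 60*w^4 - 2*w^3 - 41*w^2 - 50*w - 7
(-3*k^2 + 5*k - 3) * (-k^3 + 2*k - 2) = 3*k^5 - 5*k^4 - 3*k^3 + 16*k^2 - 16*k + 6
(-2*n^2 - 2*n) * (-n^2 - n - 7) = 2*n^4 + 4*n^3 + 16*n^2 + 14*n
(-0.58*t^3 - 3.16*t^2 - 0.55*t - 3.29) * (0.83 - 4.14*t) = 2.4012*t^4 + 12.601*t^3 - 0.3458*t^2 + 13.1641*t - 2.7307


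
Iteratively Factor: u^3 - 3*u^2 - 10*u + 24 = (u - 4)*(u^2 + u - 6) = (u - 4)*(u + 3)*(u - 2)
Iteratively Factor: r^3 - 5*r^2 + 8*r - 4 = (r - 2)*(r^2 - 3*r + 2) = (r - 2)*(r - 1)*(r - 2)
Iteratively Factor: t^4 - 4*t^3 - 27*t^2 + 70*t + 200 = (t - 5)*(t^3 + t^2 - 22*t - 40) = (t - 5)*(t + 4)*(t^2 - 3*t - 10) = (t - 5)^2*(t + 4)*(t + 2)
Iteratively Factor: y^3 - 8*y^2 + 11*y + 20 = (y + 1)*(y^2 - 9*y + 20) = (y - 4)*(y + 1)*(y - 5)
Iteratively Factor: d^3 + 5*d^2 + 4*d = (d + 1)*(d^2 + 4*d) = d*(d + 1)*(d + 4)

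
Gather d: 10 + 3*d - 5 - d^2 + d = -d^2 + 4*d + 5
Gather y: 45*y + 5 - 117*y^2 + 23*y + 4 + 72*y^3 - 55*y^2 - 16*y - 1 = 72*y^3 - 172*y^2 + 52*y + 8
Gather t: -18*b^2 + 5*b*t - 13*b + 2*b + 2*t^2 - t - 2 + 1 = -18*b^2 - 11*b + 2*t^2 + t*(5*b - 1) - 1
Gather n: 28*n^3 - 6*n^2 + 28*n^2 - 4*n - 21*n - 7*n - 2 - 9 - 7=28*n^3 + 22*n^2 - 32*n - 18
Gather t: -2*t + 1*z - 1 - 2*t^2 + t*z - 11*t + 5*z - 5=-2*t^2 + t*(z - 13) + 6*z - 6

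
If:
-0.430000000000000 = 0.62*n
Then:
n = -0.69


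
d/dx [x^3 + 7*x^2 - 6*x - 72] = 3*x^2 + 14*x - 6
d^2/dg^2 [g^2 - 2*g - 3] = 2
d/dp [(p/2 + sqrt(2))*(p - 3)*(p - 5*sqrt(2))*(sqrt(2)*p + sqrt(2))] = 2*sqrt(2)*p^3 - 9*p^2 - 3*sqrt(2)*p^2 - 23*sqrt(2)*p + 12*p + 9 + 20*sqrt(2)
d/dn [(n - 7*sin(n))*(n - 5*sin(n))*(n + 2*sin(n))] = -10*n^2*cos(n) + 3*n^2 - 20*n*sin(n) + 11*n*sin(2*n) + 210*sin(n)^2*cos(n) + 11*sin(n)^2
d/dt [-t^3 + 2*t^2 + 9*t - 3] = -3*t^2 + 4*t + 9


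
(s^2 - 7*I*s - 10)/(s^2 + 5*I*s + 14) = (s - 5*I)/(s + 7*I)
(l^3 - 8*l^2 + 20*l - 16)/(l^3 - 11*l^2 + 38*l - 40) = (l - 2)/(l - 5)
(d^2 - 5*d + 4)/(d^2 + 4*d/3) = 3*(d^2 - 5*d + 4)/(d*(3*d + 4))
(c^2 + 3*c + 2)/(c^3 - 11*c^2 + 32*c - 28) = (c^2 + 3*c + 2)/(c^3 - 11*c^2 + 32*c - 28)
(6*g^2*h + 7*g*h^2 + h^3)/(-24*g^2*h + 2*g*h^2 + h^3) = (-g - h)/(4*g - h)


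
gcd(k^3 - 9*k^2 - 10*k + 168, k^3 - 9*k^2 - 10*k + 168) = k^3 - 9*k^2 - 10*k + 168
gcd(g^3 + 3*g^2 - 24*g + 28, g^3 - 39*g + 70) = g^2 + 5*g - 14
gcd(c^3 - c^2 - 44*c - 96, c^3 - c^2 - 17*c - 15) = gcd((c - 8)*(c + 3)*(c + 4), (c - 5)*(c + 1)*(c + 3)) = c + 3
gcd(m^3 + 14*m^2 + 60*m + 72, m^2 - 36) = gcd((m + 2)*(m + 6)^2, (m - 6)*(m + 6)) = m + 6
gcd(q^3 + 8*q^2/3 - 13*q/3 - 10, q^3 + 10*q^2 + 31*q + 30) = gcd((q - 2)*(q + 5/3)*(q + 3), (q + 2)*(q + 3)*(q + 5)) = q + 3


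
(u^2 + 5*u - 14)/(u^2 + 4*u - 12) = (u + 7)/(u + 6)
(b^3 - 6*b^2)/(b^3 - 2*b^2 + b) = b*(b - 6)/(b^2 - 2*b + 1)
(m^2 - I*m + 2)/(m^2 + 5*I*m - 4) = (m - 2*I)/(m + 4*I)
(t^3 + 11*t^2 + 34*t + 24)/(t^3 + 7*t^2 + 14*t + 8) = (t + 6)/(t + 2)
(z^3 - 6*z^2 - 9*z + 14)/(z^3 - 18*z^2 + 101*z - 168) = (z^2 + z - 2)/(z^2 - 11*z + 24)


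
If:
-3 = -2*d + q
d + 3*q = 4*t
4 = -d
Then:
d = -4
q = -11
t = -37/4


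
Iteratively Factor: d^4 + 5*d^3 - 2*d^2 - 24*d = (d - 2)*(d^3 + 7*d^2 + 12*d) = (d - 2)*(d + 4)*(d^2 + 3*d) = (d - 2)*(d + 3)*(d + 4)*(d)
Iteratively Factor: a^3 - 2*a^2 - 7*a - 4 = (a + 1)*(a^2 - 3*a - 4) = (a - 4)*(a + 1)*(a + 1)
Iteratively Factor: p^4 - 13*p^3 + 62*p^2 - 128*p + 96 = (p - 4)*(p^3 - 9*p^2 + 26*p - 24) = (p - 4)*(p - 2)*(p^2 - 7*p + 12) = (p - 4)^2*(p - 2)*(p - 3)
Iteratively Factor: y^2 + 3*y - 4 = (y - 1)*(y + 4)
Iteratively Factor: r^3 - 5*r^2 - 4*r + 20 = (r - 5)*(r^2 - 4) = (r - 5)*(r + 2)*(r - 2)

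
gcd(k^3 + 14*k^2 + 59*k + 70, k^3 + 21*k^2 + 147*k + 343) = k + 7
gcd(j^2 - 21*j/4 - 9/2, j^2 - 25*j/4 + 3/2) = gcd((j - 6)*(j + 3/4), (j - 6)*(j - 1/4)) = j - 6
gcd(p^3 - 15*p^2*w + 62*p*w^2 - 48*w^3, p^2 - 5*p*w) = 1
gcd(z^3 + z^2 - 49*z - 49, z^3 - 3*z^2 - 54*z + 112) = z + 7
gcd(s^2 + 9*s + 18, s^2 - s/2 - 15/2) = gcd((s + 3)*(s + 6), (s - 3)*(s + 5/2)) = 1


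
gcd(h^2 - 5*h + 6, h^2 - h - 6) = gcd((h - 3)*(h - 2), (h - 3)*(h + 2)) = h - 3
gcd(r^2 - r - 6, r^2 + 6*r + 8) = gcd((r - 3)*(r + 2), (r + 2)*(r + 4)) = r + 2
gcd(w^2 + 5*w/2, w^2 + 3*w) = w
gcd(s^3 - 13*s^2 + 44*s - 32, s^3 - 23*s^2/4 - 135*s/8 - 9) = s - 8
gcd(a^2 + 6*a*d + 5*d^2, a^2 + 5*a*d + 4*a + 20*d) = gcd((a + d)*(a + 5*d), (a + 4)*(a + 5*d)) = a + 5*d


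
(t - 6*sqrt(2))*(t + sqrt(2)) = t^2 - 5*sqrt(2)*t - 12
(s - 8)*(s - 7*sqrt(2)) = s^2 - 7*sqrt(2)*s - 8*s + 56*sqrt(2)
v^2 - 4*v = v*(v - 4)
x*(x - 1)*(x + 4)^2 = x^4 + 7*x^3 + 8*x^2 - 16*x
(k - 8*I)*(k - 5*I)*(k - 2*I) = k^3 - 15*I*k^2 - 66*k + 80*I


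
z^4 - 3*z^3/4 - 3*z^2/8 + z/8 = z*(z - 1)*(z - 1/4)*(z + 1/2)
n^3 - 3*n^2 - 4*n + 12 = (n - 3)*(n - 2)*(n + 2)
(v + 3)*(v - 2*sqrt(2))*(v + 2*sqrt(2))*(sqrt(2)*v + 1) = sqrt(2)*v^4 + v^3 + 3*sqrt(2)*v^3 - 8*sqrt(2)*v^2 + 3*v^2 - 24*sqrt(2)*v - 8*v - 24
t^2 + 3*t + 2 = (t + 1)*(t + 2)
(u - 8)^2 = u^2 - 16*u + 64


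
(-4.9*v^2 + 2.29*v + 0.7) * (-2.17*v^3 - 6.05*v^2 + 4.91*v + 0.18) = 10.633*v^5 + 24.6757*v^4 - 39.4325*v^3 + 6.1269*v^2 + 3.8492*v + 0.126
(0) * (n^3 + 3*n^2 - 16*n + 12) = 0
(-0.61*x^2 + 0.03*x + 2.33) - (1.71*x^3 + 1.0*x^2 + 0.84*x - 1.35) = -1.71*x^3 - 1.61*x^2 - 0.81*x + 3.68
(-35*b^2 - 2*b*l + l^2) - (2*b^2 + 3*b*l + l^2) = -37*b^2 - 5*b*l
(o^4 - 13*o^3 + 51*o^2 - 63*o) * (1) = o^4 - 13*o^3 + 51*o^2 - 63*o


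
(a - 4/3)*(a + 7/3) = a^2 + a - 28/9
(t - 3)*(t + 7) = t^2 + 4*t - 21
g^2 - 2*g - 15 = (g - 5)*(g + 3)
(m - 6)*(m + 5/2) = m^2 - 7*m/2 - 15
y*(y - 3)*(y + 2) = y^3 - y^2 - 6*y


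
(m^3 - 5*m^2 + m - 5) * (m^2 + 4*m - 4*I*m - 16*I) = m^5 - m^4 - 4*I*m^4 - 19*m^3 + 4*I*m^3 - m^2 + 76*I*m^2 - 20*m + 4*I*m + 80*I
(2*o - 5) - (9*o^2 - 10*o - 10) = -9*o^2 + 12*o + 5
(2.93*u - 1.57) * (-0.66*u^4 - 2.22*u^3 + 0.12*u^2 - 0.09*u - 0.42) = -1.9338*u^5 - 5.4684*u^4 + 3.837*u^3 - 0.4521*u^2 - 1.0893*u + 0.6594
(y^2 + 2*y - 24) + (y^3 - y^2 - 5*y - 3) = y^3 - 3*y - 27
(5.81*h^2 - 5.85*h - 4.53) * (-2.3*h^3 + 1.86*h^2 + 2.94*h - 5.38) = -13.363*h^5 + 24.2616*h^4 + 16.6194*h^3 - 56.8826*h^2 + 18.1548*h + 24.3714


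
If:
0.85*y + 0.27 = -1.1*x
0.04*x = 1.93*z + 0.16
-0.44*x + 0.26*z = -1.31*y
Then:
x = -0.21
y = -0.05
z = -0.09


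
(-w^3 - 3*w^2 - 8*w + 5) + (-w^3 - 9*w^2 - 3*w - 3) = -2*w^3 - 12*w^2 - 11*w + 2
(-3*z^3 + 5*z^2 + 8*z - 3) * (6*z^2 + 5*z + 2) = -18*z^5 + 15*z^4 + 67*z^3 + 32*z^2 + z - 6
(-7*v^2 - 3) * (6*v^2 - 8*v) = -42*v^4 + 56*v^3 - 18*v^2 + 24*v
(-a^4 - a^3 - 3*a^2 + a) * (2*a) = -2*a^5 - 2*a^4 - 6*a^3 + 2*a^2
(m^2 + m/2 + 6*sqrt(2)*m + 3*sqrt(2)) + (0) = m^2 + m/2 + 6*sqrt(2)*m + 3*sqrt(2)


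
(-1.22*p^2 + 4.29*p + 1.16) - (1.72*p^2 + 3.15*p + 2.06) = -2.94*p^2 + 1.14*p - 0.9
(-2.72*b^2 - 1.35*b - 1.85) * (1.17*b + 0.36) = -3.1824*b^3 - 2.5587*b^2 - 2.6505*b - 0.666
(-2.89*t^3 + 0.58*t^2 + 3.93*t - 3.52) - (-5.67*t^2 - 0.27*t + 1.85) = -2.89*t^3 + 6.25*t^2 + 4.2*t - 5.37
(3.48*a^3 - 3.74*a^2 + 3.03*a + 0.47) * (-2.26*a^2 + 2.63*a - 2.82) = -7.8648*a^5 + 17.6048*a^4 - 26.4976*a^3 + 17.4535*a^2 - 7.3085*a - 1.3254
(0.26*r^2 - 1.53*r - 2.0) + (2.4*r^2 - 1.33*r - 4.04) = 2.66*r^2 - 2.86*r - 6.04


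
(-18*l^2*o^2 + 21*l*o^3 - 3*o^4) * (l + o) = -18*l^3*o^2 + 3*l^2*o^3 + 18*l*o^4 - 3*o^5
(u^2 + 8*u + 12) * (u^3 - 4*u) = u^5 + 8*u^4 + 8*u^3 - 32*u^2 - 48*u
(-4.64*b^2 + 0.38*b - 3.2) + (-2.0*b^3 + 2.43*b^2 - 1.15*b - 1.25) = -2.0*b^3 - 2.21*b^2 - 0.77*b - 4.45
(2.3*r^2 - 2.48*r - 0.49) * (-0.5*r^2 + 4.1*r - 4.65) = -1.15*r^4 + 10.67*r^3 - 20.618*r^2 + 9.523*r + 2.2785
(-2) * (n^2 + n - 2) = -2*n^2 - 2*n + 4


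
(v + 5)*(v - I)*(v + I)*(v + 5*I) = v^4 + 5*v^3 + 5*I*v^3 + v^2 + 25*I*v^2 + 5*v + 5*I*v + 25*I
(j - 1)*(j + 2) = j^2 + j - 2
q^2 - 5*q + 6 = (q - 3)*(q - 2)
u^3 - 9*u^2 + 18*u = u*(u - 6)*(u - 3)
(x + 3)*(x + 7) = x^2 + 10*x + 21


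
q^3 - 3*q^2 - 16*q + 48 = (q - 4)*(q - 3)*(q + 4)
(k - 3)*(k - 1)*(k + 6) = k^3 + 2*k^2 - 21*k + 18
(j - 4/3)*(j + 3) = j^2 + 5*j/3 - 4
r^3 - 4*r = r*(r - 2)*(r + 2)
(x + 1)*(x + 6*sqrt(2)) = x^2 + x + 6*sqrt(2)*x + 6*sqrt(2)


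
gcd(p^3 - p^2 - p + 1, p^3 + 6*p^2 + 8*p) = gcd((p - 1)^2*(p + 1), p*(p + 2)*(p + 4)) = 1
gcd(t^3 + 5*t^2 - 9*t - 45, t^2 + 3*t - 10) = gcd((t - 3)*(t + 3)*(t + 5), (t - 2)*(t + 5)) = t + 5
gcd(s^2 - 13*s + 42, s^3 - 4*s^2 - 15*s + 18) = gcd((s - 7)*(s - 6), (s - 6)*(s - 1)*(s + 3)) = s - 6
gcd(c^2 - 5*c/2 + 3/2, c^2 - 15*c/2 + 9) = c - 3/2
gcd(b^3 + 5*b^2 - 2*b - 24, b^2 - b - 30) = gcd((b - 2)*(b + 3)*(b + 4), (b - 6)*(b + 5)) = 1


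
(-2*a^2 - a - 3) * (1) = -2*a^2 - a - 3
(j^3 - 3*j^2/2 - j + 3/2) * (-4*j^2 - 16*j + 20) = -4*j^5 - 10*j^4 + 48*j^3 - 20*j^2 - 44*j + 30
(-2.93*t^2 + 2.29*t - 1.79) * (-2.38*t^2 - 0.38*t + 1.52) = 6.9734*t^4 - 4.3368*t^3 - 1.0636*t^2 + 4.161*t - 2.7208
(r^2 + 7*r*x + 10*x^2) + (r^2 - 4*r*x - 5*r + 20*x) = 2*r^2 + 3*r*x - 5*r + 10*x^2 + 20*x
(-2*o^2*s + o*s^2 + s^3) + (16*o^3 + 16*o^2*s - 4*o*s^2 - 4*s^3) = 16*o^3 + 14*o^2*s - 3*o*s^2 - 3*s^3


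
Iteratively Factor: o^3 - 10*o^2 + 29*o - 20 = (o - 5)*(o^2 - 5*o + 4) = (o - 5)*(o - 1)*(o - 4)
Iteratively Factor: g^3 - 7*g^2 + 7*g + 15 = (g + 1)*(g^2 - 8*g + 15) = (g - 5)*(g + 1)*(g - 3)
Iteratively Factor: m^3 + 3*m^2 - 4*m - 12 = (m + 3)*(m^2 - 4) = (m + 2)*(m + 3)*(m - 2)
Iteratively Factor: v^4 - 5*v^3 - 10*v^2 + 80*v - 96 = (v - 2)*(v^3 - 3*v^2 - 16*v + 48) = (v - 2)*(v + 4)*(v^2 - 7*v + 12) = (v - 3)*(v - 2)*(v + 4)*(v - 4)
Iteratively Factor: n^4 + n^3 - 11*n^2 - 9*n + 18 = (n + 3)*(n^3 - 2*n^2 - 5*n + 6) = (n - 3)*(n + 3)*(n^2 + n - 2) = (n - 3)*(n - 1)*(n + 3)*(n + 2)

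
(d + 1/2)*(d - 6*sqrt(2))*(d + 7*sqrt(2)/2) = d^3 - 5*sqrt(2)*d^2/2 + d^2/2 - 42*d - 5*sqrt(2)*d/4 - 21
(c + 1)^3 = c^3 + 3*c^2 + 3*c + 1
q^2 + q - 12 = (q - 3)*(q + 4)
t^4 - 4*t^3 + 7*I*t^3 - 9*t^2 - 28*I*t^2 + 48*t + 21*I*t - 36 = (t - 3)*(t - 1)*(t + 3*I)*(t + 4*I)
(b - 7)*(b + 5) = b^2 - 2*b - 35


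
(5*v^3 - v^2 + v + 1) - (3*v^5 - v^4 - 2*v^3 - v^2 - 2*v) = -3*v^5 + v^4 + 7*v^3 + 3*v + 1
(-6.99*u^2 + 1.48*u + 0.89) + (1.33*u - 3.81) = -6.99*u^2 + 2.81*u - 2.92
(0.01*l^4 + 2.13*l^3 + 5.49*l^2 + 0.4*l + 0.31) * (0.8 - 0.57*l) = -0.0057*l^5 - 1.2061*l^4 - 1.4253*l^3 + 4.164*l^2 + 0.1433*l + 0.248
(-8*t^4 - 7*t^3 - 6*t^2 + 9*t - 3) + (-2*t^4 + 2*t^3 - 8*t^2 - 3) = -10*t^4 - 5*t^3 - 14*t^2 + 9*t - 6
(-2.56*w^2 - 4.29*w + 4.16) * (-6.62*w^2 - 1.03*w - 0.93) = 16.9472*w^4 + 31.0366*w^3 - 20.7397*w^2 - 0.295100000000001*w - 3.8688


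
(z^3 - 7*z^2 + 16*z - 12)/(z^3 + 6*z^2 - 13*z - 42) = (z^2 - 4*z + 4)/(z^2 + 9*z + 14)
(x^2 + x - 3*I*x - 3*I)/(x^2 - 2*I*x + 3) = (x + 1)/(x + I)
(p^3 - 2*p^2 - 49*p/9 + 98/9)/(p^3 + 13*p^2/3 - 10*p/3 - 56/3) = (p - 7/3)/(p + 4)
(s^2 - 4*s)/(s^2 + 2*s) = (s - 4)/(s + 2)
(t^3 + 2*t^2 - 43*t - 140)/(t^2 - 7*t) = t + 9 + 20/t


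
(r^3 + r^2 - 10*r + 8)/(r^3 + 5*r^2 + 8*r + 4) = (r^3 + r^2 - 10*r + 8)/(r^3 + 5*r^2 + 8*r + 4)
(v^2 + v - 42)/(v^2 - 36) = (v + 7)/(v + 6)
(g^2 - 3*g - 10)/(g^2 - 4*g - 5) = (g + 2)/(g + 1)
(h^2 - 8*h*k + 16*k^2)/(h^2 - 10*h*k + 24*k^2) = (h - 4*k)/(h - 6*k)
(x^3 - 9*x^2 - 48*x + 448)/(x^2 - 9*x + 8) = (x^2 - x - 56)/(x - 1)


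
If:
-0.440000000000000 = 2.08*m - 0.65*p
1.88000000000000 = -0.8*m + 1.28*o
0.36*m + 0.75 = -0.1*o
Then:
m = -2.12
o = 0.14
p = -6.12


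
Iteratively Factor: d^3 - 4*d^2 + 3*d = (d)*(d^2 - 4*d + 3) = d*(d - 3)*(d - 1)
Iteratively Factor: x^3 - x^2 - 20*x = (x - 5)*(x^2 + 4*x) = x*(x - 5)*(x + 4)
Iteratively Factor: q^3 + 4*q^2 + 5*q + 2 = (q + 2)*(q^2 + 2*q + 1) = (q + 1)*(q + 2)*(q + 1)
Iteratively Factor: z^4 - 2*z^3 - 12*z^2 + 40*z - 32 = (z - 2)*(z^3 - 12*z + 16) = (z - 2)^2*(z^2 + 2*z - 8) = (z - 2)^2*(z + 4)*(z - 2)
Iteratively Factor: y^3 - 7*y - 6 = (y + 2)*(y^2 - 2*y - 3) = (y + 1)*(y + 2)*(y - 3)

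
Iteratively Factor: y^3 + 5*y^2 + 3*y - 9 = (y + 3)*(y^2 + 2*y - 3) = (y + 3)^2*(y - 1)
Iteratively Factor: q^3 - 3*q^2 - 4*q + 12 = (q - 3)*(q^2 - 4) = (q - 3)*(q + 2)*(q - 2)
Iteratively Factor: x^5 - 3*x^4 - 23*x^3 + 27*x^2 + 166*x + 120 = (x + 1)*(x^4 - 4*x^3 - 19*x^2 + 46*x + 120) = (x + 1)*(x + 2)*(x^3 - 6*x^2 - 7*x + 60) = (x + 1)*(x + 2)*(x + 3)*(x^2 - 9*x + 20) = (x - 4)*(x + 1)*(x + 2)*(x + 3)*(x - 5)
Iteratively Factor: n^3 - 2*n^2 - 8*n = (n)*(n^2 - 2*n - 8) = n*(n + 2)*(n - 4)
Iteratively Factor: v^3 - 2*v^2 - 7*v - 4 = (v + 1)*(v^2 - 3*v - 4) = (v - 4)*(v + 1)*(v + 1)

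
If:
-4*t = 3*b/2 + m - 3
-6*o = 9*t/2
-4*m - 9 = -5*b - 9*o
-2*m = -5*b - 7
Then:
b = 709/56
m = 3937/112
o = 537/56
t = -179/14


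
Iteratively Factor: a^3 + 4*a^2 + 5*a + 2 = (a + 1)*(a^2 + 3*a + 2) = (a + 1)^2*(a + 2)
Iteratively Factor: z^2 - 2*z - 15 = (z + 3)*(z - 5)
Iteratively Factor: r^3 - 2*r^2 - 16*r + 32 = (r - 4)*(r^2 + 2*r - 8) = (r - 4)*(r - 2)*(r + 4)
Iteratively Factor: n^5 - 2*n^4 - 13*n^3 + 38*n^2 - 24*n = (n + 4)*(n^4 - 6*n^3 + 11*n^2 - 6*n) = (n - 1)*(n + 4)*(n^3 - 5*n^2 + 6*n) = (n - 2)*(n - 1)*(n + 4)*(n^2 - 3*n) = (n - 3)*(n - 2)*(n - 1)*(n + 4)*(n)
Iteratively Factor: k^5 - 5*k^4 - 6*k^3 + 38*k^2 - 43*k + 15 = (k + 3)*(k^4 - 8*k^3 + 18*k^2 - 16*k + 5) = (k - 5)*(k + 3)*(k^3 - 3*k^2 + 3*k - 1) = (k - 5)*(k - 1)*(k + 3)*(k^2 - 2*k + 1) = (k - 5)*(k - 1)^2*(k + 3)*(k - 1)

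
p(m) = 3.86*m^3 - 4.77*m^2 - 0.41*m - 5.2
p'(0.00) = -0.41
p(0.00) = -5.20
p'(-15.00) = 2748.19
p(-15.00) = -14099.80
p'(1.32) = 7.17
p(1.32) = -5.17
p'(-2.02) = 66.11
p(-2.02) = -55.65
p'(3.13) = 83.18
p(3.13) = 65.15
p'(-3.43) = 168.55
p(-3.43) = -215.68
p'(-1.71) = 49.76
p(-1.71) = -37.75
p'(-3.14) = 143.72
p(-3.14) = -170.45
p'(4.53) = 194.01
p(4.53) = 253.88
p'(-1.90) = 59.52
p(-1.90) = -48.12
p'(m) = 11.58*m^2 - 9.54*m - 0.41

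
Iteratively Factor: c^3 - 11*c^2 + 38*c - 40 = (c - 2)*(c^2 - 9*c + 20) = (c - 5)*(c - 2)*(c - 4)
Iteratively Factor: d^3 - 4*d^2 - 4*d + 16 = (d - 2)*(d^2 - 2*d - 8) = (d - 4)*(d - 2)*(d + 2)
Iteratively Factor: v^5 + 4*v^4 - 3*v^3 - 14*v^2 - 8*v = (v + 1)*(v^4 + 3*v^3 - 6*v^2 - 8*v) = v*(v + 1)*(v^3 + 3*v^2 - 6*v - 8) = v*(v + 1)^2*(v^2 + 2*v - 8) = v*(v - 2)*(v + 1)^2*(v + 4)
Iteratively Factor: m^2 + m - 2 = (m - 1)*(m + 2)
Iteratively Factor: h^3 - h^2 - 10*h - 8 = (h - 4)*(h^2 + 3*h + 2) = (h - 4)*(h + 1)*(h + 2)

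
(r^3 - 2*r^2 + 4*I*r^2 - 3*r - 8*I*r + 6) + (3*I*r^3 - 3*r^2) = r^3 + 3*I*r^3 - 5*r^2 + 4*I*r^2 - 3*r - 8*I*r + 6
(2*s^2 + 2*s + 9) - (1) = 2*s^2 + 2*s + 8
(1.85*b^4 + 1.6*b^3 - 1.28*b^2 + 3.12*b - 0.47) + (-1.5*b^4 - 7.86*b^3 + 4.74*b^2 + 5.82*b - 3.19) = 0.35*b^4 - 6.26*b^3 + 3.46*b^2 + 8.94*b - 3.66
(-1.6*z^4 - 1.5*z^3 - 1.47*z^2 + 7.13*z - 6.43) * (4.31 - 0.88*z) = 1.408*z^5 - 5.576*z^4 - 5.1714*z^3 - 12.6101*z^2 + 36.3887*z - 27.7133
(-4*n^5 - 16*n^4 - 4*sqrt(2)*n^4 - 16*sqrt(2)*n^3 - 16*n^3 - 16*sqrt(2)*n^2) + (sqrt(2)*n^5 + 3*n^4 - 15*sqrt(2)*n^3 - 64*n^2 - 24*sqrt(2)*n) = -4*n^5 + sqrt(2)*n^5 - 13*n^4 - 4*sqrt(2)*n^4 - 31*sqrt(2)*n^3 - 16*n^3 - 64*n^2 - 16*sqrt(2)*n^2 - 24*sqrt(2)*n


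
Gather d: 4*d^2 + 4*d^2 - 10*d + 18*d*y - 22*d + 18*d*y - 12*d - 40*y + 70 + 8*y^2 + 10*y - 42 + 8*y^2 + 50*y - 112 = 8*d^2 + d*(36*y - 44) + 16*y^2 + 20*y - 84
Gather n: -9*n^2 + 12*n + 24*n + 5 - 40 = -9*n^2 + 36*n - 35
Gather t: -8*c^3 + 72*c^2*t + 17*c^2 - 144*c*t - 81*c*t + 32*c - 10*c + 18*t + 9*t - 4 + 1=-8*c^3 + 17*c^2 + 22*c + t*(72*c^2 - 225*c + 27) - 3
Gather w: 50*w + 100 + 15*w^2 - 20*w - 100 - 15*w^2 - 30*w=0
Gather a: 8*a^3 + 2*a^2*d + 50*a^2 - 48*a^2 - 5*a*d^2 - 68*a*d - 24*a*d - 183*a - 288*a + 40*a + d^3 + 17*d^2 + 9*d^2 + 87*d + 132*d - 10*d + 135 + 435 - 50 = 8*a^3 + a^2*(2*d + 2) + a*(-5*d^2 - 92*d - 431) + d^3 + 26*d^2 + 209*d + 520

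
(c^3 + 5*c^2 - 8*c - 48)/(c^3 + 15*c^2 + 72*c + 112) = (c - 3)/(c + 7)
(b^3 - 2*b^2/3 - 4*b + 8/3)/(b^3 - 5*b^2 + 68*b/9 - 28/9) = 3*(b + 2)/(3*b - 7)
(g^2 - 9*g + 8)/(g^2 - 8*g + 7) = (g - 8)/(g - 7)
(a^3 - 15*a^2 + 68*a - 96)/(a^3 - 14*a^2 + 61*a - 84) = (a - 8)/(a - 7)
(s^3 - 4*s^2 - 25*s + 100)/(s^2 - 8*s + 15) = (s^2 + s - 20)/(s - 3)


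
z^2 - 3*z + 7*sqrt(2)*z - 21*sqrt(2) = (z - 3)*(z + 7*sqrt(2))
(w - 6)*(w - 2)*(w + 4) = w^3 - 4*w^2 - 20*w + 48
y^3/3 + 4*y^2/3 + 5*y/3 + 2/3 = (y/3 + 1/3)*(y + 1)*(y + 2)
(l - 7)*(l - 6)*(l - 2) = l^3 - 15*l^2 + 68*l - 84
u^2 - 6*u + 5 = (u - 5)*(u - 1)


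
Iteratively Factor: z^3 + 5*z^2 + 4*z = (z)*(z^2 + 5*z + 4) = z*(z + 1)*(z + 4)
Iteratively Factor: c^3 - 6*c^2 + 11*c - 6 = (c - 1)*(c^2 - 5*c + 6) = (c - 2)*(c - 1)*(c - 3)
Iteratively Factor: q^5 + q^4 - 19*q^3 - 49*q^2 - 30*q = (q - 5)*(q^4 + 6*q^3 + 11*q^2 + 6*q) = (q - 5)*(q + 3)*(q^3 + 3*q^2 + 2*q) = (q - 5)*(q + 2)*(q + 3)*(q^2 + q) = q*(q - 5)*(q + 2)*(q + 3)*(q + 1)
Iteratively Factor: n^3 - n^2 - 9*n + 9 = (n - 3)*(n^2 + 2*n - 3) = (n - 3)*(n + 3)*(n - 1)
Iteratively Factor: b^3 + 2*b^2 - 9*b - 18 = (b + 3)*(b^2 - b - 6) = (b + 2)*(b + 3)*(b - 3)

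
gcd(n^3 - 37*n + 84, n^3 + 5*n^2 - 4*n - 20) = 1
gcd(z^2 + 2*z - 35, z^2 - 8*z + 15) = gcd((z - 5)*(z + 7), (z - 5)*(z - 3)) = z - 5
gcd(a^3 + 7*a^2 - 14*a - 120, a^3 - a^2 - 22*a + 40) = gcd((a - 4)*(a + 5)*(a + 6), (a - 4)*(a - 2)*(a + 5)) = a^2 + a - 20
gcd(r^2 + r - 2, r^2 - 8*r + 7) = r - 1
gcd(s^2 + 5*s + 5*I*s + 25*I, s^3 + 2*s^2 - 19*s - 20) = s + 5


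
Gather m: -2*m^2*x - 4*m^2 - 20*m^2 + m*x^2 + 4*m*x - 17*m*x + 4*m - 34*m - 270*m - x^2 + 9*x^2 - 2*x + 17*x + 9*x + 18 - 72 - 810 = m^2*(-2*x - 24) + m*(x^2 - 13*x - 300) + 8*x^2 + 24*x - 864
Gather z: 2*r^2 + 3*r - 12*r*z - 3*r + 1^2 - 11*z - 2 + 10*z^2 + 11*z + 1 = 2*r^2 - 12*r*z + 10*z^2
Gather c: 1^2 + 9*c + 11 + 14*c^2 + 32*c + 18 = 14*c^2 + 41*c + 30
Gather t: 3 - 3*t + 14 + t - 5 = 12 - 2*t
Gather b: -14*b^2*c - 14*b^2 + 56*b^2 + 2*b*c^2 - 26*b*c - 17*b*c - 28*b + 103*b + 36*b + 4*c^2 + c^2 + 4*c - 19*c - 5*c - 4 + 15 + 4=b^2*(42 - 14*c) + b*(2*c^2 - 43*c + 111) + 5*c^2 - 20*c + 15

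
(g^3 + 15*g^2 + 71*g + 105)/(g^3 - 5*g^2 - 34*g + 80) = (g^2 + 10*g + 21)/(g^2 - 10*g + 16)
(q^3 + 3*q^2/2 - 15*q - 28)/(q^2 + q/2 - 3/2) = (2*q^3 + 3*q^2 - 30*q - 56)/(2*q^2 + q - 3)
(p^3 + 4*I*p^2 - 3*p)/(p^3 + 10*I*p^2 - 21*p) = (p + I)/(p + 7*I)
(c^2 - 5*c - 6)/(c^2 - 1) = (c - 6)/(c - 1)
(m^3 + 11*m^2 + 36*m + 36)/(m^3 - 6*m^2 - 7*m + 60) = (m^2 + 8*m + 12)/(m^2 - 9*m + 20)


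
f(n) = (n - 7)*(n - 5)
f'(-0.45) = -12.90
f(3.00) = 8.00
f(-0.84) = 45.79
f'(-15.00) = -42.00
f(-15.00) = 440.00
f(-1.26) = 51.71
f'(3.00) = -6.00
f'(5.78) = -0.44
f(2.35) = 12.32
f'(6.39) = 0.78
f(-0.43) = 40.34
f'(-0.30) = -12.60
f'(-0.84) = -13.68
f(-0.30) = 38.69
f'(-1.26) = -14.52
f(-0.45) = 40.60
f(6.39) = -0.85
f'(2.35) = -7.30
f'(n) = 2*n - 12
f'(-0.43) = -12.86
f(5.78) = -0.95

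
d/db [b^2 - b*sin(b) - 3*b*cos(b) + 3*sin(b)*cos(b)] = 3*b*sin(b) - b*cos(b) + 2*b - sin(b) - 3*cos(b) + 3*cos(2*b)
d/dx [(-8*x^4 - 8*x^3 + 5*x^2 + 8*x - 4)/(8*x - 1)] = 2*(-96*x^4 - 48*x^3 + 32*x^2 - 5*x + 12)/(64*x^2 - 16*x + 1)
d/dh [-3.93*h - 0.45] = -3.93000000000000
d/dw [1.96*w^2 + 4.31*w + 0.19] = 3.92*w + 4.31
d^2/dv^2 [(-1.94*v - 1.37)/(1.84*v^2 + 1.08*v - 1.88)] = (-(1.94*v + 1.37)*(3.68*v + 1.08)*(7.36*v + 2.16) + (21.4176*v + 9.232)*(1.84*v^2 + 1.08*v - 1.88))/(1.84*v^2 + 1.08*v - 1.88)^3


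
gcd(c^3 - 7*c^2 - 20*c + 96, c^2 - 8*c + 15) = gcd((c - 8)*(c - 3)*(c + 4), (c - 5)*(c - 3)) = c - 3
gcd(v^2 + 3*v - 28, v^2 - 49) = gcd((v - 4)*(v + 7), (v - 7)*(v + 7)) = v + 7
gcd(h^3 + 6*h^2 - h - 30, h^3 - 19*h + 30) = h^2 + 3*h - 10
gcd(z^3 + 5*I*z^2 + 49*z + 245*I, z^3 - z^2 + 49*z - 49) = z^2 + 49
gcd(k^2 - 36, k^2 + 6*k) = k + 6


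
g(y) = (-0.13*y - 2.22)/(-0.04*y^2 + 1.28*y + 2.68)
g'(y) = (-0.13*y - 2.22)*(0.08*y - 1.28)/(-0.04*y^2 + 1.28*y + 2.68)^2 - 0.13/(-0.04*y^2 + 1.28*y + 2.68)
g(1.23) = -0.57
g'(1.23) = 0.13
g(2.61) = -0.45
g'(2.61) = 0.06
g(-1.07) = -1.65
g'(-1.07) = 1.67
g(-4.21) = 0.49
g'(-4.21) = 0.27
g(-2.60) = 2.05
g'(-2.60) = 3.46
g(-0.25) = -0.93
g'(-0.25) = 0.46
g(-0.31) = -0.96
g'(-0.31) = 0.49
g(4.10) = -0.38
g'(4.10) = 0.03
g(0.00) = -0.83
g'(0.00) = 0.35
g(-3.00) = 1.20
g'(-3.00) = 1.29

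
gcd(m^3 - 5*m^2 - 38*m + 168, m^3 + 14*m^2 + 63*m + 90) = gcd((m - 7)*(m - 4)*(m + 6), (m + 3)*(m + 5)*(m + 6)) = m + 6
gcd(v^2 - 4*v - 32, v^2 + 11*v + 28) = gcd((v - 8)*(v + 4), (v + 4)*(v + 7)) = v + 4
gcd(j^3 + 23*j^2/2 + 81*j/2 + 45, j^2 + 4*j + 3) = j + 3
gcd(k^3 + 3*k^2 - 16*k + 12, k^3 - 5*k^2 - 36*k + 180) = k + 6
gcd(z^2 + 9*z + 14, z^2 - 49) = z + 7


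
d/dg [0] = 0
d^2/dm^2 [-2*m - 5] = 0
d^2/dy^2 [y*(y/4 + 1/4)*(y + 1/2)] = 3*y/2 + 3/4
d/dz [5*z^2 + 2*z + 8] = 10*z + 2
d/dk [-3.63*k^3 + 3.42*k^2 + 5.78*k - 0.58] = -10.89*k^2 + 6.84*k + 5.78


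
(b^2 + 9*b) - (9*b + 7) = b^2 - 7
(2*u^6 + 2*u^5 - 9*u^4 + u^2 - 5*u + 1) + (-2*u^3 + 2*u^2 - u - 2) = 2*u^6 + 2*u^5 - 9*u^4 - 2*u^3 + 3*u^2 - 6*u - 1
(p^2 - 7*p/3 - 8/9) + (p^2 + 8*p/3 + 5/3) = 2*p^2 + p/3 + 7/9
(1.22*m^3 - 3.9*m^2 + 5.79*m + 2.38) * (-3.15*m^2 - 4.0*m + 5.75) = -3.843*m^5 + 7.405*m^4 + 4.3765*m^3 - 53.082*m^2 + 23.7725*m + 13.685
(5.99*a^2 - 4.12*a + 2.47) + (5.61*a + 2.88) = 5.99*a^2 + 1.49*a + 5.35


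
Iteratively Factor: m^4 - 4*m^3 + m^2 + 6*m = (m)*(m^3 - 4*m^2 + m + 6) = m*(m - 2)*(m^2 - 2*m - 3) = m*(m - 2)*(m + 1)*(m - 3)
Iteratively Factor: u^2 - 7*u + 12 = (u - 4)*(u - 3)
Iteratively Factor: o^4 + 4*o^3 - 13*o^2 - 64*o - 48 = (o + 3)*(o^3 + o^2 - 16*o - 16) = (o + 1)*(o + 3)*(o^2 - 16) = (o - 4)*(o + 1)*(o + 3)*(o + 4)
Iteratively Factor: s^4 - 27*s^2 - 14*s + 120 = (s + 4)*(s^3 - 4*s^2 - 11*s + 30) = (s - 2)*(s + 4)*(s^2 - 2*s - 15) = (s - 2)*(s + 3)*(s + 4)*(s - 5)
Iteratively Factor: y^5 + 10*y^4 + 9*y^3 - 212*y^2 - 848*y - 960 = (y + 4)*(y^4 + 6*y^3 - 15*y^2 - 152*y - 240) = (y + 4)^2*(y^3 + 2*y^2 - 23*y - 60) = (y + 3)*(y + 4)^2*(y^2 - y - 20) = (y - 5)*(y + 3)*(y + 4)^2*(y + 4)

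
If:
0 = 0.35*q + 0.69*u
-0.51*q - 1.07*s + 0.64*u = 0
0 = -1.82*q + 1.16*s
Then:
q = 0.00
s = 0.00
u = 0.00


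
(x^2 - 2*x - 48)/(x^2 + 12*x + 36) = (x - 8)/(x + 6)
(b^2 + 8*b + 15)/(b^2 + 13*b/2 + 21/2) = 2*(b + 5)/(2*b + 7)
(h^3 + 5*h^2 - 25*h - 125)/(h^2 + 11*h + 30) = (h^2 - 25)/(h + 6)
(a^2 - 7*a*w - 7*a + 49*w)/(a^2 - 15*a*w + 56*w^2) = (7 - a)/(-a + 8*w)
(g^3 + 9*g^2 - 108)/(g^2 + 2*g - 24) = (g^2 + 3*g - 18)/(g - 4)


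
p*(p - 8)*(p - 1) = p^3 - 9*p^2 + 8*p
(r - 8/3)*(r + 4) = r^2 + 4*r/3 - 32/3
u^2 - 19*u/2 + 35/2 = (u - 7)*(u - 5/2)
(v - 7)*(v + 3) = v^2 - 4*v - 21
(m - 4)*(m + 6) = m^2 + 2*m - 24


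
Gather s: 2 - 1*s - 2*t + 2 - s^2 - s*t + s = -s^2 - s*t - 2*t + 4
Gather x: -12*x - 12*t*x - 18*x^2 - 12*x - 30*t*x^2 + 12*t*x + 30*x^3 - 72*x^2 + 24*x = 30*x^3 + x^2*(-30*t - 90)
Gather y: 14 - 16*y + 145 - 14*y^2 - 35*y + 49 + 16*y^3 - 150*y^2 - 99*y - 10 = 16*y^3 - 164*y^2 - 150*y + 198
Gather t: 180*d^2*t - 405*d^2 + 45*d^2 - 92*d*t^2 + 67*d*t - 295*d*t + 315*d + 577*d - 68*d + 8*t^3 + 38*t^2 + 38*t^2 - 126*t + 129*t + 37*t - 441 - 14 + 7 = -360*d^2 + 824*d + 8*t^3 + t^2*(76 - 92*d) + t*(180*d^2 - 228*d + 40) - 448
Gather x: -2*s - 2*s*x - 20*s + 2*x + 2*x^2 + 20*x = -22*s + 2*x^2 + x*(22 - 2*s)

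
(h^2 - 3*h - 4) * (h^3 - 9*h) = h^5 - 3*h^4 - 13*h^3 + 27*h^2 + 36*h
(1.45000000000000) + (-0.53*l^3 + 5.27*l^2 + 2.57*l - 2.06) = -0.53*l^3 + 5.27*l^2 + 2.57*l - 0.61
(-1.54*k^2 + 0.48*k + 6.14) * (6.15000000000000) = -9.471*k^2 + 2.952*k + 37.761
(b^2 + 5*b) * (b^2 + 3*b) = b^4 + 8*b^3 + 15*b^2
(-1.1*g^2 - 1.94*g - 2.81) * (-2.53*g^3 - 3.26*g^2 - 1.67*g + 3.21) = 2.783*g^5 + 8.4942*g^4 + 15.2707*g^3 + 8.8694*g^2 - 1.5347*g - 9.0201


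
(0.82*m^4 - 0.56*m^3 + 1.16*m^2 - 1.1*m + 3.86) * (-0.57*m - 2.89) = -0.4674*m^5 - 2.0506*m^4 + 0.9572*m^3 - 2.7254*m^2 + 0.978800000000001*m - 11.1554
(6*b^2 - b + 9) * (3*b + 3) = 18*b^3 + 15*b^2 + 24*b + 27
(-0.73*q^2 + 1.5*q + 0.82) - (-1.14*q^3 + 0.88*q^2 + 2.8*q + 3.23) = 1.14*q^3 - 1.61*q^2 - 1.3*q - 2.41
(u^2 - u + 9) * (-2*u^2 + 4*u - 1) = -2*u^4 + 6*u^3 - 23*u^2 + 37*u - 9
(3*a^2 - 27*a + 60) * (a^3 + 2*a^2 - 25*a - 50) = 3*a^5 - 21*a^4 - 69*a^3 + 645*a^2 - 150*a - 3000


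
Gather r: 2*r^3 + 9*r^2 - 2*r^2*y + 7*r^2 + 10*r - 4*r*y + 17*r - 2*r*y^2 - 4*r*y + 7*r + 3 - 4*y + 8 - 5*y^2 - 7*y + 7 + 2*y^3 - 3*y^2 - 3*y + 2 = 2*r^3 + r^2*(16 - 2*y) + r*(-2*y^2 - 8*y + 34) + 2*y^3 - 8*y^2 - 14*y + 20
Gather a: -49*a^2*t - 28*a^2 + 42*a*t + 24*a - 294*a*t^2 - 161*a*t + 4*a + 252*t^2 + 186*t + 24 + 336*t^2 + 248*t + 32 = a^2*(-49*t - 28) + a*(-294*t^2 - 119*t + 28) + 588*t^2 + 434*t + 56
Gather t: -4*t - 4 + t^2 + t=t^2 - 3*t - 4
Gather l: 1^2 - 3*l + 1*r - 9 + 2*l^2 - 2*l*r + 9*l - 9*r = 2*l^2 + l*(6 - 2*r) - 8*r - 8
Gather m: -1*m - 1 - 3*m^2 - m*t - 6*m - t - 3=-3*m^2 + m*(-t - 7) - t - 4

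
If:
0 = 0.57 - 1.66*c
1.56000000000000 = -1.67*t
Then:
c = 0.34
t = -0.93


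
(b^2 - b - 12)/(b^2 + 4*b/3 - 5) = 3*(b - 4)/(3*b - 5)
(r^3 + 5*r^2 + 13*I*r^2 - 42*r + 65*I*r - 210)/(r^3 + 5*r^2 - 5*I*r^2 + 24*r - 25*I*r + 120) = (r^2 + 13*I*r - 42)/(r^2 - 5*I*r + 24)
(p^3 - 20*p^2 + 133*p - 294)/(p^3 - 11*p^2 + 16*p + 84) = (p - 7)/(p + 2)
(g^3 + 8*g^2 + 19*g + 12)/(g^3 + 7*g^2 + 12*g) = (g + 1)/g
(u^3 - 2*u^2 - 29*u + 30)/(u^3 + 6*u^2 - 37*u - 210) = (u - 1)/(u + 7)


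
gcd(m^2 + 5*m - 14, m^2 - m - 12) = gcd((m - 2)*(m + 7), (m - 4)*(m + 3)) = 1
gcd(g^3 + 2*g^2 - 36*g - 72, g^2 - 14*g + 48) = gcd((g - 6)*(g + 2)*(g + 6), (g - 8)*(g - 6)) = g - 6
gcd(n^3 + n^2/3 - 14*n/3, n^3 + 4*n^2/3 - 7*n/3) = n^2 + 7*n/3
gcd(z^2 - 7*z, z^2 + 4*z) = z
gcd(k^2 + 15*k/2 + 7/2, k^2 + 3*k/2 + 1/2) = k + 1/2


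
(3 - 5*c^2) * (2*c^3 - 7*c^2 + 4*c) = -10*c^5 + 35*c^4 - 14*c^3 - 21*c^2 + 12*c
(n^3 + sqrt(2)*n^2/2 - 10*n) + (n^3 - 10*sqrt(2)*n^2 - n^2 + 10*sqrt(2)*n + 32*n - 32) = 2*n^3 - 19*sqrt(2)*n^2/2 - n^2 + 10*sqrt(2)*n + 22*n - 32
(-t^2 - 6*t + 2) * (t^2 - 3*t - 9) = -t^4 - 3*t^3 + 29*t^2 + 48*t - 18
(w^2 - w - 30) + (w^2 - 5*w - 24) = 2*w^2 - 6*w - 54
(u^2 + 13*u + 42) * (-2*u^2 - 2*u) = -2*u^4 - 28*u^3 - 110*u^2 - 84*u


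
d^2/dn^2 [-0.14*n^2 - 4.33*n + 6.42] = -0.280000000000000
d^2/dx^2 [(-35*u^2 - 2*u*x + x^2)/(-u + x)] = 2*(35*u^2 + 2*u*x - x^2 + (u - x)^2)/(u - x)^3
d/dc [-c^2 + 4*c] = 4 - 2*c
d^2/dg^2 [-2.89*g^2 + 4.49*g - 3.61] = -5.78000000000000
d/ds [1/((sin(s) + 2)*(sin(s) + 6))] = -2*(sin(s) + 4)*cos(s)/((sin(s) + 2)^2*(sin(s) + 6)^2)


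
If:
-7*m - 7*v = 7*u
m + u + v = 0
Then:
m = -u - v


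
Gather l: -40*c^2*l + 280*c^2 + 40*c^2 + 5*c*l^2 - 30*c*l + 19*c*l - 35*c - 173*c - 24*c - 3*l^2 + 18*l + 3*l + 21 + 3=320*c^2 - 232*c + l^2*(5*c - 3) + l*(-40*c^2 - 11*c + 21) + 24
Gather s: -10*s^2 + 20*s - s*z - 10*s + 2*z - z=-10*s^2 + s*(10 - z) + z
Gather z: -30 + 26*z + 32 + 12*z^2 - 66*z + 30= 12*z^2 - 40*z + 32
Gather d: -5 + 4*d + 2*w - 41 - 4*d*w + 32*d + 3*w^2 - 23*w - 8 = d*(36 - 4*w) + 3*w^2 - 21*w - 54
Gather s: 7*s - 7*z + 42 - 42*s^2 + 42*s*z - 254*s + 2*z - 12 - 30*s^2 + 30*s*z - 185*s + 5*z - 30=-72*s^2 + s*(72*z - 432)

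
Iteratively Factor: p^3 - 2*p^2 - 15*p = (p - 5)*(p^2 + 3*p) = (p - 5)*(p + 3)*(p)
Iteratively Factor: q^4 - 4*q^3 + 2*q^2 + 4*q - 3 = (q + 1)*(q^3 - 5*q^2 + 7*q - 3) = (q - 1)*(q + 1)*(q^2 - 4*q + 3) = (q - 3)*(q - 1)*(q + 1)*(q - 1)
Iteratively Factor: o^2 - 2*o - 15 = (o - 5)*(o + 3)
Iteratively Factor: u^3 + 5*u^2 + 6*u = (u + 2)*(u^2 + 3*u) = u*(u + 2)*(u + 3)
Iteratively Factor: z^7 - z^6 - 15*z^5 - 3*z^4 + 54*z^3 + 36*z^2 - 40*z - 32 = (z + 1)*(z^6 - 2*z^5 - 13*z^4 + 10*z^3 + 44*z^2 - 8*z - 32) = (z + 1)*(z + 2)*(z^5 - 4*z^4 - 5*z^3 + 20*z^2 + 4*z - 16) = (z - 4)*(z + 1)*(z + 2)*(z^4 - 5*z^2 + 4) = (z - 4)*(z - 1)*(z + 1)*(z + 2)*(z^3 + z^2 - 4*z - 4) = (z - 4)*(z - 1)*(z + 1)^2*(z + 2)*(z^2 - 4) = (z - 4)*(z - 2)*(z - 1)*(z + 1)^2*(z + 2)*(z + 2)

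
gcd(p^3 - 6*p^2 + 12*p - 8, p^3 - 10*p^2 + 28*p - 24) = p^2 - 4*p + 4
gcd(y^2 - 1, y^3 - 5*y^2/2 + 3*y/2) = y - 1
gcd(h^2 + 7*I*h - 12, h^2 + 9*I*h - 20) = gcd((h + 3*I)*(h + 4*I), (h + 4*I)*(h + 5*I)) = h + 4*I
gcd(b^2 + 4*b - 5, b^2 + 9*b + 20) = b + 5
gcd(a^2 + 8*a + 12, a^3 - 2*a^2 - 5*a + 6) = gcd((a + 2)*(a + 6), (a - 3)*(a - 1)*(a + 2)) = a + 2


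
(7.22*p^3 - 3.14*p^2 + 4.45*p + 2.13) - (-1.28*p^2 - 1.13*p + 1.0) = 7.22*p^3 - 1.86*p^2 + 5.58*p + 1.13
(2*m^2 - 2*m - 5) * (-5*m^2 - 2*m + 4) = -10*m^4 + 6*m^3 + 37*m^2 + 2*m - 20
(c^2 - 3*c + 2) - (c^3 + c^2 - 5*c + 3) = -c^3 + 2*c - 1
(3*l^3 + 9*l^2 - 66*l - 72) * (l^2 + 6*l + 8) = 3*l^5 + 27*l^4 + 12*l^3 - 396*l^2 - 960*l - 576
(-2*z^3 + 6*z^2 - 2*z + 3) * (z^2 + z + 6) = -2*z^5 + 4*z^4 - 8*z^3 + 37*z^2 - 9*z + 18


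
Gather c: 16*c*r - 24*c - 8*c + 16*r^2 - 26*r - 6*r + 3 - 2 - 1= c*(16*r - 32) + 16*r^2 - 32*r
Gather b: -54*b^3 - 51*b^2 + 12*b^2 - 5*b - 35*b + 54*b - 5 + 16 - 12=-54*b^3 - 39*b^2 + 14*b - 1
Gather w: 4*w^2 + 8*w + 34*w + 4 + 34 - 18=4*w^2 + 42*w + 20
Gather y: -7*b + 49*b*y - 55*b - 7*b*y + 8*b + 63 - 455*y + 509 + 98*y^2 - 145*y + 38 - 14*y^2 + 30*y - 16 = -54*b + 84*y^2 + y*(42*b - 570) + 594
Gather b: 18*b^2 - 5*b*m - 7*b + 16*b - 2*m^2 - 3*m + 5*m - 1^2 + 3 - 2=18*b^2 + b*(9 - 5*m) - 2*m^2 + 2*m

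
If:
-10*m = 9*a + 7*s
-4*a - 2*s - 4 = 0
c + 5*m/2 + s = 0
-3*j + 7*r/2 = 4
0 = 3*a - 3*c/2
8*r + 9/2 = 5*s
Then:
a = -6/5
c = -12/5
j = -163/96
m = 4/5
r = -5/16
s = 2/5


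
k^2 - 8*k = k*(k - 8)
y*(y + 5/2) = y^2 + 5*y/2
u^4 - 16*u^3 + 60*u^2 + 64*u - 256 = (u - 8)^2*(u - 2)*(u + 2)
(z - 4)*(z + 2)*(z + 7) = z^3 + 5*z^2 - 22*z - 56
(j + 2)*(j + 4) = j^2 + 6*j + 8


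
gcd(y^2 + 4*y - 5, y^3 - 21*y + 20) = y^2 + 4*y - 5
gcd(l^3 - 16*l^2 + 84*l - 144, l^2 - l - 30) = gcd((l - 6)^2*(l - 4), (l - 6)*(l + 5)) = l - 6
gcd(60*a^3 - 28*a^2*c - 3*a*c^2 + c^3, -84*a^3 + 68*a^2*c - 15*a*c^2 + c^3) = 12*a^2 - 8*a*c + c^2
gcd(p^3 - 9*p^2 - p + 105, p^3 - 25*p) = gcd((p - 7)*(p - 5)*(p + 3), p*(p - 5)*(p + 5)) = p - 5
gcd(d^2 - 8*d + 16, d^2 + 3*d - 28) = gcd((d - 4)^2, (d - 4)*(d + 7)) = d - 4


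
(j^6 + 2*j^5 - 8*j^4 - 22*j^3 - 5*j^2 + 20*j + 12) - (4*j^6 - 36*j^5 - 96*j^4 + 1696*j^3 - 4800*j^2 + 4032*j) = -3*j^6 + 38*j^5 + 88*j^4 - 1718*j^3 + 4795*j^2 - 4012*j + 12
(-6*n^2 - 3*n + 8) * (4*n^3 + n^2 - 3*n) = -24*n^5 - 18*n^4 + 47*n^3 + 17*n^2 - 24*n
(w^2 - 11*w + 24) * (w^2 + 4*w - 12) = w^4 - 7*w^3 - 32*w^2 + 228*w - 288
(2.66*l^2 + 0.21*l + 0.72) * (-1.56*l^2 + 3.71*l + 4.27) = -4.1496*l^4 + 9.541*l^3 + 11.0141*l^2 + 3.5679*l + 3.0744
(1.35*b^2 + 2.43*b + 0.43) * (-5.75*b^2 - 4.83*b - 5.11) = -7.7625*b^4 - 20.493*b^3 - 21.1079*b^2 - 14.4942*b - 2.1973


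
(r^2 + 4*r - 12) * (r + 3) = r^3 + 7*r^2 - 36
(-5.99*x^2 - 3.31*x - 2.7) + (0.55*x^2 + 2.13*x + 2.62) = -5.44*x^2 - 1.18*x - 0.0800000000000001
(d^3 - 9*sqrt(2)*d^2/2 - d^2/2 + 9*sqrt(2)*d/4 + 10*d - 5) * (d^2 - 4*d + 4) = d^5 - 9*sqrt(2)*d^4/2 - 9*d^4/2 + 16*d^3 + 81*sqrt(2)*d^3/4 - 47*d^2 - 27*sqrt(2)*d^2 + 9*sqrt(2)*d + 60*d - 20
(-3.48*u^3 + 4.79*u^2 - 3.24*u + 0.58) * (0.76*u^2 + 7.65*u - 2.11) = -2.6448*u^5 - 22.9816*u^4 + 41.5239*u^3 - 34.4521*u^2 + 11.2734*u - 1.2238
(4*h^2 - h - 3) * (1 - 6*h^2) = -24*h^4 + 6*h^3 + 22*h^2 - h - 3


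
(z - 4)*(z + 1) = z^2 - 3*z - 4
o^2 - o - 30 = (o - 6)*(o + 5)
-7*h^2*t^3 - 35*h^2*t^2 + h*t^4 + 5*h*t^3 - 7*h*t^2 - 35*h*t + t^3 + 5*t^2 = t*(-7*h + t)*(t + 5)*(h*t + 1)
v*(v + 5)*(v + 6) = v^3 + 11*v^2 + 30*v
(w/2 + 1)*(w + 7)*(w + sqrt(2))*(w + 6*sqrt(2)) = w^4/2 + 9*w^3/2 + 7*sqrt(2)*w^3/2 + 13*w^2 + 63*sqrt(2)*w^2/2 + 54*w + 49*sqrt(2)*w + 84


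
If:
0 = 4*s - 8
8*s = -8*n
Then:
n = -2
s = 2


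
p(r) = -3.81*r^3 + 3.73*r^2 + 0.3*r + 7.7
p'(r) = -11.43*r^2 + 7.46*r + 0.3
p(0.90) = 8.21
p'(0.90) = -2.24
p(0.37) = 8.13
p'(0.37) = 1.50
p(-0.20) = 7.82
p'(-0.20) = -1.65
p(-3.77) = 263.73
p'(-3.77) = -190.28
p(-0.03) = 7.69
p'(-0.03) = 0.07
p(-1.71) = 37.14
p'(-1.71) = -45.88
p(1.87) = -3.61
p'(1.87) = -25.72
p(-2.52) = 91.60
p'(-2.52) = -91.08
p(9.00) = -2464.96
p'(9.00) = -858.39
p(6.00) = -679.18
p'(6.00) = -366.42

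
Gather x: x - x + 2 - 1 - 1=0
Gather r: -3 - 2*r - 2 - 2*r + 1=-4*r - 4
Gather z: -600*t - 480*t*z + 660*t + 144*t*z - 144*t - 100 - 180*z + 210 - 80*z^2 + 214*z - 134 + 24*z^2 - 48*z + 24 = -84*t - 56*z^2 + z*(-336*t - 14)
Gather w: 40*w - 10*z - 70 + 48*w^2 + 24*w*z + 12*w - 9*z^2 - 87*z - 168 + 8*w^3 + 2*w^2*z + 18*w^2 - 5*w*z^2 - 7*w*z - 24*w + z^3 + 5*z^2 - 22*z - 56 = 8*w^3 + w^2*(2*z + 66) + w*(-5*z^2 + 17*z + 28) + z^3 - 4*z^2 - 119*z - 294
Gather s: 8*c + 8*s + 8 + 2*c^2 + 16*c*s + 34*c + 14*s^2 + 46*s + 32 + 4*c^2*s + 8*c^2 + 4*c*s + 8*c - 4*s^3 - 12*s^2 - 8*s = 10*c^2 + 50*c - 4*s^3 + 2*s^2 + s*(4*c^2 + 20*c + 46) + 40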